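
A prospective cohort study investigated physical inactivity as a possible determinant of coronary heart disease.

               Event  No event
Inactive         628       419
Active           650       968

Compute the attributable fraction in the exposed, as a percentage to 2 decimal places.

Cells: a = 628, b = 419, c = 650, d = 968.
Risk in exposed = 628/1047 = 0.59981; risk in unexposed = 650/1618 = 0.40173.
RR = 0.59981/0.40173 = 1.49306
AR% = (RR − 1)/RR × 100 = (1.49306 − 1)/1.49306 × 100 = 33.0236%

33.02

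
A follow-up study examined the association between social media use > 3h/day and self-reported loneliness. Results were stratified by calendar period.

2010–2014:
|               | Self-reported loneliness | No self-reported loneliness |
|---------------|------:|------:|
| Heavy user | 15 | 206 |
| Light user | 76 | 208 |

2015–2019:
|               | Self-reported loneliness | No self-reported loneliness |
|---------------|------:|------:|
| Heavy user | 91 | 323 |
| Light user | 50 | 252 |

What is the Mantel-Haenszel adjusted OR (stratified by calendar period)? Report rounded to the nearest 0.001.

0.713

OR_MH = Σ(aᵢdᵢ/nᵢ) / Σ(bᵢcᵢ/nᵢ), where nᵢ is the stratum total.
Stratum 1 (2010–2014): n = 505; a·d/n = 15·208/505 = 6.1782; b·c/n = 206·76/505 = 31.0020
Stratum 2 (2015–2019): n = 716; a·d/n = 91·252/716 = 32.0279; b·c/n = 323·50/716 = 22.5559
OR_MH = (6.1782 + 32.0279) / (31.0020 + 22.5559) = 38.2062 / 53.5578 = 0.71336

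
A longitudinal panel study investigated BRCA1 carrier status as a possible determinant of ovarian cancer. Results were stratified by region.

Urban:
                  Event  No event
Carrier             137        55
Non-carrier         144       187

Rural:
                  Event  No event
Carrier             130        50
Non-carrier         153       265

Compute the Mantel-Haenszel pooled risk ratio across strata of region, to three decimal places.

1.795

RR_MH = Σ(aᵢ·n₀ᵢ/nᵢ) / Σ(cᵢ·n₁ᵢ/nᵢ), with n₁ᵢ = aᵢ+bᵢ (exposed), n₀ᵢ = cᵢ+dᵢ (unexposed), nᵢ = n₁ᵢ+n₀ᵢ.
Stratum 1 (Urban): n₁ = 192, n₀ = 331, n = 523; a·n₀/n = 137·331/523 = 86.7055; c·n₁/n = 144·192/523 = 52.8642
Stratum 2 (Rural): n₁ = 180, n₀ = 418, n = 598; a·n₀/n = 130·418/598 = 90.8696; c·n₁/n = 153·180/598 = 46.0535
RR_MH = (86.7055 + 90.8696) / (52.8642 + 46.0535) = 177.5751 / 98.9178 = 1.79518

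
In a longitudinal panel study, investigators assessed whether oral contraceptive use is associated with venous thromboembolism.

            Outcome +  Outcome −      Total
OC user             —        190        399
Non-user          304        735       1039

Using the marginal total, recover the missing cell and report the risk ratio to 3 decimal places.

The missing cell is in the exposed row: 399 − 190 = 209.
So a = 209, b = 190, c = 304, d = 735.
RR = [a/(a+b)] / [c/(c+d)] = (209/399) / (304/1039) = 0.52381/0.29259 = 1.79026

1.790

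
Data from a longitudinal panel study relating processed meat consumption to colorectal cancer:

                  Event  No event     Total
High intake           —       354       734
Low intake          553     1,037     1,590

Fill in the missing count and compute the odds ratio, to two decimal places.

2.01

The missing cell is in the exposed row: 734 − 354 = 380.
So a = 380, b = 354, c = 553, d = 1037.
OR = (a·d)/(b·c) = (380 × 1037) / (354 × 553) = 394060 / 195762 = 2.01295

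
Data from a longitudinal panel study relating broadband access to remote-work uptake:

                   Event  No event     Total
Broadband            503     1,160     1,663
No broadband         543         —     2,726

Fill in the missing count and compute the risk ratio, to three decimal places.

The missing cell is in the unexposed row: 2726 − 543 = 2183.
So a = 503, b = 1160, c = 543, d = 2183.
RR = [a/(a+b)] / [c/(c+d)] = (503/1663) / (543/2726) = 0.30247/0.19919 = 1.51845

1.518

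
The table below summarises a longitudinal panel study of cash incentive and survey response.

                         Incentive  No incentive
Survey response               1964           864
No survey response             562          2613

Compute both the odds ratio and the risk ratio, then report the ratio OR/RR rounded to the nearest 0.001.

Reading the table with exposure as columns: a = 1964 (Incentive, case), b = 562 (Incentive, non-case), c = 864 (No incentive, case), d = 2613.
OR = (1964·2613)/(562·864) = 5131932/485568 = 10.56893
Risk in exposed = 1964/2526 = 0.77751; risk in unexposed = 864/3477 = 0.24849; RR = 3.12895
OR/RR = 10.56893 / 3.12895 = 3.37778
The outcome is not rare, so the OR lies further from 1 than the RR.

3.378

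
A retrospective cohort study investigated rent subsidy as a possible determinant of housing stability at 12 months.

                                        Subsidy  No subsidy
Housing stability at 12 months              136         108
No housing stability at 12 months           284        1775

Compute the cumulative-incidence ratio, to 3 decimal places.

Reading the table with exposure as columns: a = 136 (Subsidy, case), b = 284 (Subsidy, non-case), c = 108 (No subsidy, case), d = 1775.
Risk in exposed = 136/420 = 0.32381; risk in unexposed = 108/1883 = 0.05736.
RR = 0.32381 / 0.05736 = 5.64568
The risk among the exposed is 5.65 times that among the unexposed.

5.646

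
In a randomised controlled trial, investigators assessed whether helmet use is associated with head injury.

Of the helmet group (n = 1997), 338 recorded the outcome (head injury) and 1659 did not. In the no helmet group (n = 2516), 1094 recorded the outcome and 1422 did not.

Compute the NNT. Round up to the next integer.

Risk in treated group = 338/1997 = 0.16925; risk in control = 1094/2516 = 0.43482.
Absolute risk reduction = 0.43482 − 0.16925 = 0.26556
NNT = 1 / ARR = 1 / 0.26556 = 3.766 → round up → 4

4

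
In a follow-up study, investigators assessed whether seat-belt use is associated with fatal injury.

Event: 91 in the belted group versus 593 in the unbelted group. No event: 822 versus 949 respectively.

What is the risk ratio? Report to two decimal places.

0.26

From the description: a = 91, b = 822, c = 593, d = 949.
Risk in exposed = 91/913 = 0.09967; risk in unexposed = 593/1542 = 0.38457.
RR = 0.09967 / 0.38457 = 0.25918
The risk is 74% lower among the exposed than among the unexposed.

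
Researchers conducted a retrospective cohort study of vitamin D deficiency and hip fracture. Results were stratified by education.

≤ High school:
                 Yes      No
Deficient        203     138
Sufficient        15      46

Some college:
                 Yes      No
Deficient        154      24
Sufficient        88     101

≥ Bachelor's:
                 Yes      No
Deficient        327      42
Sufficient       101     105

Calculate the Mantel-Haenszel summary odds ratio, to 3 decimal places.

OR_MH = Σ(aᵢdᵢ/nᵢ) / Σ(bᵢcᵢ/nᵢ), where nᵢ is the stratum total.
Stratum 1 (≤ High school): n = 402; a·d/n = 203·46/402 = 23.2289; b·c/n = 138·15/402 = 5.1493
Stratum 2 (Some college): n = 367; a·d/n = 154·101/367 = 42.3815; b·c/n = 24·88/367 = 5.7548
Stratum 3 (≥ Bachelor's): n = 575; a·d/n = 327·105/575 = 59.7130; b·c/n = 42·101/575 = 7.3774
OR_MH = (23.2289 + 42.3815 + 59.7130) / (5.1493 + 5.7548 + 7.3774) = 125.3234 / 18.2814 = 6.85523

6.855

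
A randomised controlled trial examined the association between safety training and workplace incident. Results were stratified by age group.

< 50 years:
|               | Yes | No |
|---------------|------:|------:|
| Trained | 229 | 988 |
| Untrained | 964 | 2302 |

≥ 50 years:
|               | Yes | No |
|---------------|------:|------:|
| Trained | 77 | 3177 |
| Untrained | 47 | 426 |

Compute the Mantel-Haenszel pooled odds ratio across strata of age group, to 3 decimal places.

0.501

OR_MH = Σ(aᵢdᵢ/nᵢ) / Σ(bᵢcᵢ/nᵢ), where nᵢ is the stratum total.
Stratum 1 (< 50 years): n = 4483; a·d/n = 229·2302/4483 = 117.5905; b·c/n = 988·964/4483 = 212.4542
Stratum 2 (≥ 50 years): n = 3727; a·d/n = 77·426/3727 = 8.8012; b·c/n = 3177·47/3727 = 40.0641
OR_MH = (117.5905 + 8.8012) / (212.4542 + 40.0641) = 126.3916 / 252.5183 = 0.50052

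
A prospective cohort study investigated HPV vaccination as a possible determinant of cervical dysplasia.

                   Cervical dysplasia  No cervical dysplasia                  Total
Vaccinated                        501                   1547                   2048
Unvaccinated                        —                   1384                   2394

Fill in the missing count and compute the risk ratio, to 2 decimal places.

0.58

The missing cell is in the unexposed row: 2394 − 1384 = 1010.
So a = 501, b = 1547, c = 1010, d = 1384.
RR = [a/(a+b)] / [c/(c+d)] = (501/2048) / (1010/2394) = 0.24463/0.42189 = 0.57984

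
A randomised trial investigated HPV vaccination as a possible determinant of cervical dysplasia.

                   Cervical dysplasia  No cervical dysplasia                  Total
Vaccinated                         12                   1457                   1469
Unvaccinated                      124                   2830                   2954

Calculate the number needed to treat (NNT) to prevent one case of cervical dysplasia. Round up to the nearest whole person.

30

Risk in treated group = 12/1469 = 0.00817; risk in control = 124/2954 = 0.04198.
Absolute risk reduction = 0.04198 − 0.00817 = 0.03381
NNT = 1 / ARR = 1 / 0.03381 = 29.579 → round up → 30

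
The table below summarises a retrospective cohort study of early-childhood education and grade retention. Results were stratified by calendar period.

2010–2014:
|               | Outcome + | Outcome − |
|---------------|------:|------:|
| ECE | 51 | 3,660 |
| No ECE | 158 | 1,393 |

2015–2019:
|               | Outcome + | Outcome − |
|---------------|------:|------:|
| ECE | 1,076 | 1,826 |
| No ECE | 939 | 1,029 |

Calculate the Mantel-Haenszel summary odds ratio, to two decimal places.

0.52

OR_MH = Σ(aᵢdᵢ/nᵢ) / Σ(bᵢcᵢ/nᵢ), where nᵢ is the stratum total.
Stratum 1 (2010–2014): n = 5262; a·d/n = 51·1393/5262 = 13.5011; b·c/n = 3660·158/5262 = 109.8974
Stratum 2 (2015–2019): n = 4870; a·d/n = 1076·1029/4870 = 227.3520; b·c/n = 1826·939/4870 = 352.0768
OR_MH = (13.5011 + 227.3520) / (109.8974 + 352.0768) = 240.8531 / 461.9742 = 0.52136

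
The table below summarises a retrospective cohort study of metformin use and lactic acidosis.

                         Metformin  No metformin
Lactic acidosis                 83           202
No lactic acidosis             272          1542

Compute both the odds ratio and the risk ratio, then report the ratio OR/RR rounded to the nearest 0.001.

1.154

Reading the table with exposure as columns: a = 83 (Metformin, case), b = 272 (Metformin, non-case), c = 202 (No metformin, case), d = 1542.
OR = (83·1542)/(272·202) = 127986/54944 = 2.32939
Risk in exposed = 83/355 = 0.23380; risk in unexposed = 202/1744 = 0.11583; RR = 2.01857
OR/RR = 2.32939 / 2.01857 = 1.15398
The outcome is not rare, so the OR lies further from 1 than the RR.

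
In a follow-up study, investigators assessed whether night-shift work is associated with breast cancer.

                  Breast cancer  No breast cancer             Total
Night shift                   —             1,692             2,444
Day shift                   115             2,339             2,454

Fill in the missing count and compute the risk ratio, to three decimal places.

The missing cell is in the exposed row: 2444 − 1692 = 752.
So a = 752, b = 1692, c = 115, d = 2339.
RR = [a/(a+b)] / [c/(c+d)] = (752/2444) / (115/2454) = 0.30769/0.04686 = 6.56589

6.566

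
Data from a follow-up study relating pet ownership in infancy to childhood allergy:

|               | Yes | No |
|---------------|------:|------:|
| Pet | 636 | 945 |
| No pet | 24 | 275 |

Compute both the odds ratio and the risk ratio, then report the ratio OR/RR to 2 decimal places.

1.54

Cells: a = 636, b = 945, c = 24, d = 275.
OR = (636·275)/(945·24) = 174900/22680 = 7.71164
Risk in exposed = 636/1581 = 0.40228; risk in unexposed = 24/299 = 0.08027; RR = 5.01170
OR/RR = 7.71164 / 5.01170 = 1.53873
The outcome is not rare, so the OR lies further from 1 than the RR.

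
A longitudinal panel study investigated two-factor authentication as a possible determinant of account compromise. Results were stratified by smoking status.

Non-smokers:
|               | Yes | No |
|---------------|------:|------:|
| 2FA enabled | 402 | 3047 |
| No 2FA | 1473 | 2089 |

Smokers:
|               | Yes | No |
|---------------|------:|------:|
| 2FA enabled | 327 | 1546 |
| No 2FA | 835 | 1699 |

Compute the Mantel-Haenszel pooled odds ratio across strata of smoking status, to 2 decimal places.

OR_MH = Σ(aᵢdᵢ/nᵢ) / Σ(bᵢcᵢ/nᵢ), where nᵢ is the stratum total.
Stratum 1 (Non-smokers): n = 7011; a·d/n = 402·2089/7011 = 119.7801; b·c/n = 3047·1473/7011 = 640.1699
Stratum 2 (Smokers): n = 4407; a·d/n = 327·1699/4407 = 126.0660; b·c/n = 1546·835/4407 = 292.9226
OR_MH = (119.7801 + 126.0660) / (640.1699 + 292.9226) = 245.8461 / 933.0925 = 0.26347

0.26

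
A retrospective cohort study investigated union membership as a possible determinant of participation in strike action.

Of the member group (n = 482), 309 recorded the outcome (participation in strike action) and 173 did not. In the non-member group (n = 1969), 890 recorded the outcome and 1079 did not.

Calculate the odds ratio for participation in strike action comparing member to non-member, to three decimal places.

From the description: a = 309, b = 173, c = 890, d = 1079.
OR = (a·d)/(b·c) = (309 × 1079) / (173 × 890) = 333411 / 153970 = 2.16543
The odds of participation in strike action are about 2.17 times as high in the member group.

2.165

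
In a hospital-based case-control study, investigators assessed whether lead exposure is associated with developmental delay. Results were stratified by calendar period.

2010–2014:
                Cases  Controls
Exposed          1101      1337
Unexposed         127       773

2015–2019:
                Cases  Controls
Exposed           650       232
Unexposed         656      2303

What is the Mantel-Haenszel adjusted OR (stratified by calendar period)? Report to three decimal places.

7.124

OR_MH = Σ(aᵢdᵢ/nᵢ) / Σ(bᵢcᵢ/nᵢ), where nᵢ is the stratum total.
Stratum 1 (2010–2014): n = 3338; a·d/n = 1101·773/3338 = 254.9649; b·c/n = 1337·127/3338 = 50.8685
Stratum 2 (2015–2019): n = 3841; a·d/n = 650·2303/3841 = 389.7292; b·c/n = 232·656/3841 = 39.6230
OR_MH = (254.9649 + 389.7292) / (50.8685 + 39.6230) = 644.6942 / 90.4915 = 7.12436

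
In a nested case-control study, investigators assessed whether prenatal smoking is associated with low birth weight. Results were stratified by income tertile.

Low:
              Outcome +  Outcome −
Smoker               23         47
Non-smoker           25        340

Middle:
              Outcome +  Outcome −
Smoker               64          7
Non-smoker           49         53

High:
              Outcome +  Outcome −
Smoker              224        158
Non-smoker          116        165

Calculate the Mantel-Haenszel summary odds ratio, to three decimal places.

OR_MH = Σ(aᵢdᵢ/nᵢ) / Σ(bᵢcᵢ/nᵢ), where nᵢ is the stratum total.
Stratum 1 (Low): n = 435; a·d/n = 23·340/435 = 17.9770; b·c/n = 47·25/435 = 2.7011
Stratum 2 (Middle): n = 173; a·d/n = 64·53/173 = 19.6069; b·c/n = 7·49/173 = 1.9827
Stratum 3 (High): n = 663; a·d/n = 224·165/663 = 55.7466; b·c/n = 158·116/663 = 27.6440
OR_MH = (17.9770 + 19.6069 + 55.7466) / (2.7011 + 1.9827 + 27.6440) = 93.3306 / 32.3279 = 2.88700

2.887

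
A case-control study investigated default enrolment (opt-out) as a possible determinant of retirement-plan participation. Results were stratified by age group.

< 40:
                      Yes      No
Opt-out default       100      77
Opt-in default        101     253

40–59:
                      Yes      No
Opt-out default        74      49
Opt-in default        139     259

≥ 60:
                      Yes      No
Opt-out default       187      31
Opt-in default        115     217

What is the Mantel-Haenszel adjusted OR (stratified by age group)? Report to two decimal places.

OR_MH = Σ(aᵢdᵢ/nᵢ) / Σ(bᵢcᵢ/nᵢ), where nᵢ is the stratum total.
Stratum 1 (< 40): n = 531; a·d/n = 100·253/531 = 47.6460; b·c/n = 77·101/531 = 14.6460
Stratum 2 (40–59): n = 521; a·d/n = 74·259/521 = 36.7869; b·c/n = 49·139/521 = 13.0729
Stratum 3 (≥ 60): n = 550; a·d/n = 187·217/550 = 73.7800; b·c/n = 31·115/550 = 6.4818
OR_MH = (47.6460 + 36.7869 + 73.7800) / (14.6460 + 13.0729 + 6.4818) = 158.2129 / 34.2007 = 4.62601

4.63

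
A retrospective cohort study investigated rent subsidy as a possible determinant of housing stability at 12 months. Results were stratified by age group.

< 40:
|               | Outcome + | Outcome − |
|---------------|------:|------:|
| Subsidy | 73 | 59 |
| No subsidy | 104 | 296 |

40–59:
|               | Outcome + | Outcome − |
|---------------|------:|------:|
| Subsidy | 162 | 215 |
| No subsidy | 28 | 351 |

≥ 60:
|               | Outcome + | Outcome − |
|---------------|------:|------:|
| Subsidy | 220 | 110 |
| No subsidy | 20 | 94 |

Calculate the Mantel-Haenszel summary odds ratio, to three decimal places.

OR_MH = Σ(aᵢdᵢ/nᵢ) / Σ(bᵢcᵢ/nᵢ), where nᵢ is the stratum total.
Stratum 1 (< 40): n = 532; a·d/n = 73·296/532 = 40.6165; b·c/n = 59·104/532 = 11.5338
Stratum 2 (40–59): n = 756; a·d/n = 162·351/756 = 75.2143; b·c/n = 215·28/756 = 7.9630
Stratum 3 (≥ 60): n = 444; a·d/n = 220·94/444 = 46.5766; b·c/n = 110·20/444 = 4.9550
OR_MH = (40.6165 + 75.2143 + 46.5766) / (11.5338 + 7.9630 + 4.9550) = 162.4074 / 24.4518 = 6.64195

6.642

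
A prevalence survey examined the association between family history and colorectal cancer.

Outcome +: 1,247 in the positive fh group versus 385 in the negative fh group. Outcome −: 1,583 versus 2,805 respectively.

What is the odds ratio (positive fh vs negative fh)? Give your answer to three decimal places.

From the description: a = 1247, b = 1583, c = 385, d = 2805.
OR = (a·d)/(b·c) = (1247 × 2805) / (1583 × 385) = 3497835 / 609455 = 5.73928
The odds of colorectal cancer are about 5.74 times as high in the positive fh group.

5.739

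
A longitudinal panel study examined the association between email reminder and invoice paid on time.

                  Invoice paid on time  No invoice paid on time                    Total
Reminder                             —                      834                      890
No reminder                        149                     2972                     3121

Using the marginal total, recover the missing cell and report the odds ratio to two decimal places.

The missing cell is in the exposed row: 890 − 834 = 56.
So a = 56, b = 834, c = 149, d = 2972.
OR = (a·d)/(b·c) = (56 × 2972) / (834 × 149) = 166432 / 124266 = 1.33932

1.34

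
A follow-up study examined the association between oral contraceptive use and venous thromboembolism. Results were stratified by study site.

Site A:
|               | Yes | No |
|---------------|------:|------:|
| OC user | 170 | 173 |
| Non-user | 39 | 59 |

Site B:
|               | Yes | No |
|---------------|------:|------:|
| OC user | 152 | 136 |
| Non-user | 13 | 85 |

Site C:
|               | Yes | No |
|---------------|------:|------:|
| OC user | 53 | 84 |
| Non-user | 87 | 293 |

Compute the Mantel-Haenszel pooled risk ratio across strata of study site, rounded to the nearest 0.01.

1.83

RR_MH = Σ(aᵢ·n₀ᵢ/nᵢ) / Σ(cᵢ·n₁ᵢ/nᵢ), with n₁ᵢ = aᵢ+bᵢ (exposed), n₀ᵢ = cᵢ+dᵢ (unexposed), nᵢ = n₁ᵢ+n₀ᵢ.
Stratum 1 (Site A): n₁ = 343, n₀ = 98, n = 441; a·n₀/n = 170·98/441 = 37.7778; c·n₁/n = 39·343/441 = 30.3333
Stratum 2 (Site B): n₁ = 288, n₀ = 98, n = 386; a·n₀/n = 152·98/386 = 38.5907; c·n₁/n = 13·288/386 = 9.6995
Stratum 3 (Site C): n₁ = 137, n₀ = 380, n = 517; a·n₀/n = 53·380/517 = 38.9555; c·n₁/n = 87·137/517 = 23.0542
RR_MH = (37.7778 + 38.5907 + 38.9555) / (30.3333 + 9.6995 + 23.0542) = 115.3240 / 63.0870 = 1.82802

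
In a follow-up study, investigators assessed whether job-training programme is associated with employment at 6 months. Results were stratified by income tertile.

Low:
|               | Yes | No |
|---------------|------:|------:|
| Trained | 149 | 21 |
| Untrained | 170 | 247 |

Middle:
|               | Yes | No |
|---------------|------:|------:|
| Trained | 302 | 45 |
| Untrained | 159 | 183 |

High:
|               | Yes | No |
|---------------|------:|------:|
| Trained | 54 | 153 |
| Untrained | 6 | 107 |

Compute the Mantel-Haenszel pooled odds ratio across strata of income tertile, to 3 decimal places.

OR_MH = Σ(aᵢdᵢ/nᵢ) / Σ(bᵢcᵢ/nᵢ), where nᵢ is the stratum total.
Stratum 1 (Low): n = 587; a·d/n = 149·247/587 = 62.6968; b·c/n = 21·170/587 = 6.0818
Stratum 2 (Middle): n = 689; a·d/n = 302·183/689 = 80.2119; b·c/n = 45·159/689 = 10.3846
Stratum 3 (High): n = 320; a·d/n = 54·107/320 = 18.0562; b·c/n = 153·6/320 = 2.8687
OR_MH = (62.6968 + 80.2119 + 18.0562) / (6.0818 + 10.3846 + 2.8687) = 160.9649 / 19.3351 = 8.32499

8.325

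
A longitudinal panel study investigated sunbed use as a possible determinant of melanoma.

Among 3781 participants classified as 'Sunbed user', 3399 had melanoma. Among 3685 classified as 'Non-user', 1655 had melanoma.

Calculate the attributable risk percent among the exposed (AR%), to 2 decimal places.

From the description: a = 3399, b = 382, c = 1655, d = 2030.
Risk in exposed = 3399/3781 = 0.89897; risk in unexposed = 1655/3685 = 0.44912.
RR = 0.89897/0.44912 = 2.00163
AR% = (RR − 1)/RR × 100 = (2.00163 − 1)/2.00163 × 100 = 50.0407%

50.04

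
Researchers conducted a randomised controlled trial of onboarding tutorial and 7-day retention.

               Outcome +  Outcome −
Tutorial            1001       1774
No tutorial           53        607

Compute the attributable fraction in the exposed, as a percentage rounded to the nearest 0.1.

Cells: a = 1001, b = 1774, c = 53, d = 607.
Risk in exposed = 1001/2775 = 0.36072; risk in unexposed = 53/660 = 0.08030.
RR = 0.36072/0.08030 = 4.49199
AR% = (RR − 1)/RR × 100 = (4.49199 − 1)/4.49199 × 100 = 77.7382%

77.7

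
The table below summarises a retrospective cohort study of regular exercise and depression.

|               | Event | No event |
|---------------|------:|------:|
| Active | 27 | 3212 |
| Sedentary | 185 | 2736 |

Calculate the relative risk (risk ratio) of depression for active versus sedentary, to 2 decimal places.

Cells: a = 27, b = 3212, c = 185, d = 2736.
Risk in exposed = 27/3239 = 0.00834; risk in unexposed = 185/2921 = 0.06333.
RR = 0.00834 / 0.06333 = 0.13162
The risk is 87% lower among the exposed than among the unexposed.

0.13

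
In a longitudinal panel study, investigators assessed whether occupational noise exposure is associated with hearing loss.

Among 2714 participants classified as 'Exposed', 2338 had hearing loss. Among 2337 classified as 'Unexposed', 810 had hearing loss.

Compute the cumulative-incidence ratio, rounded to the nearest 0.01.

2.49

From the description: a = 2338, b = 376, c = 810, d = 1527.
Risk in exposed = 2338/2714 = 0.86146; risk in unexposed = 810/2337 = 0.34660.
RR = 0.86146 / 0.34660 = 2.48547
The risk among the exposed is 2.49 times that among the unexposed.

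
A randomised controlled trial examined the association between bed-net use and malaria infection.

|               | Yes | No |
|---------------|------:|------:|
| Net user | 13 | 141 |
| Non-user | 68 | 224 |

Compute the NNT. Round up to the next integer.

Risk in treated group = 13/154 = 0.08442; risk in control = 68/292 = 0.23288.
Absolute risk reduction = 0.23288 − 0.08442 = 0.14846
NNT = 1 / ARR = 1 / 0.14846 = 6.736 → round up → 7

7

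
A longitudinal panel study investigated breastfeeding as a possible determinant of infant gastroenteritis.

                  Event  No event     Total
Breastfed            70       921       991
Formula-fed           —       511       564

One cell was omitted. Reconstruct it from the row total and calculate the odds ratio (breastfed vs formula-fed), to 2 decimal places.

0.73

The missing cell is in the unexposed row: 564 − 511 = 53.
So a = 70, b = 921, c = 53, d = 511.
OR = (a·d)/(b·c) = (70 × 511) / (921 × 53) = 35770 / 48813 = 0.73280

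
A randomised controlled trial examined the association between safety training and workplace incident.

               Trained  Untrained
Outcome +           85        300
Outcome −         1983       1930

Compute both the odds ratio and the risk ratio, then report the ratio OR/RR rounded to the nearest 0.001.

Reading the table with exposure as columns: a = 85 (Trained, case), b = 1983 (Trained, non-case), c = 300 (Untrained, case), d = 1930.
OR = (85·1930)/(1983·300) = 164050/594900 = 0.27576
Risk in exposed = 85/2068 = 0.04110; risk in unexposed = 300/2230 = 0.13453; RR = 0.30553
OR/RR = 0.27576 / 0.30553 = 0.90257
The outcome is not rare, so the OR lies further from 1 than the RR.

0.903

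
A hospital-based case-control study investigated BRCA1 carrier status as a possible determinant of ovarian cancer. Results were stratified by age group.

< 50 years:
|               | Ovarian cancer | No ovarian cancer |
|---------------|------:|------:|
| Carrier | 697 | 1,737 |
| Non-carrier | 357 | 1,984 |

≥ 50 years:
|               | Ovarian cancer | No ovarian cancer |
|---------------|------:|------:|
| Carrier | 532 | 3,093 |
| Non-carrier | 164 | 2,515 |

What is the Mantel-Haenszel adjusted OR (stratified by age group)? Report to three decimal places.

OR_MH = Σ(aᵢdᵢ/nᵢ) / Σ(bᵢcᵢ/nᵢ), where nᵢ is the stratum total.
Stratum 1 (< 50 years): n = 4775; a·d/n = 697·1984/4775 = 289.6017; b·c/n = 1737·357/4775 = 129.8658
Stratum 2 (≥ 50 years): n = 6304; a·d/n = 532·2515/6304 = 212.2430; b·c/n = 3093·164/6304 = 80.4651
OR_MH = (289.6017 + 212.2430) / (129.8658 + 80.4651) = 501.8447 / 210.3309 = 2.38598

2.386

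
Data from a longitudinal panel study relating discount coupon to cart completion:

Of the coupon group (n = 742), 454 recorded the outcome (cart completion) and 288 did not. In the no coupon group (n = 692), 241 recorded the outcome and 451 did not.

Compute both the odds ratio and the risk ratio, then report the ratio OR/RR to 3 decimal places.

1.679

From the description: a = 454, b = 288, c = 241, d = 451.
OR = (454·451)/(288·241) = 204754/69408 = 2.95001
Risk in exposed = 454/742 = 0.61186; risk in unexposed = 241/692 = 0.34827; RR = 1.75688
OR/RR = 2.95001 / 1.75688 = 1.67912
The outcome is not rare, so the OR lies further from 1 than the RR.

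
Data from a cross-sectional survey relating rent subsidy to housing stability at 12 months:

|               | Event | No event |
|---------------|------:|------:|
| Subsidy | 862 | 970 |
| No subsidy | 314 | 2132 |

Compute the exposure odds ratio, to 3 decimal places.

Cells: a = 862, b = 970, c = 314, d = 2132.
OR = (a·d)/(b·c) = (862 × 2132) / (970 × 314) = 1837784 / 304580 = 6.03383
The odds of housing stability at 12 months are about 6.03 times as high in the subsidy group.

6.034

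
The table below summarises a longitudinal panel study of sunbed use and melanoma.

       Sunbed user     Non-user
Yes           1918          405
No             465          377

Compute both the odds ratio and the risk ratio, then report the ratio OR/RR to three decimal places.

Reading the table with exposure as columns: a = 1918 (Sunbed user, case), b = 465 (Sunbed user, non-case), c = 405 (Non-user, case), d = 377.
OR = (1918·377)/(465·405) = 723086/188325 = 3.83956
Risk in exposed = 1918/2383 = 0.80487; risk in unexposed = 405/782 = 0.51790; RR = 1.55409
OR/RR = 3.83956 / 1.55409 = 2.47062
The outcome is not rare, so the OR lies further from 1 than the RR.

2.471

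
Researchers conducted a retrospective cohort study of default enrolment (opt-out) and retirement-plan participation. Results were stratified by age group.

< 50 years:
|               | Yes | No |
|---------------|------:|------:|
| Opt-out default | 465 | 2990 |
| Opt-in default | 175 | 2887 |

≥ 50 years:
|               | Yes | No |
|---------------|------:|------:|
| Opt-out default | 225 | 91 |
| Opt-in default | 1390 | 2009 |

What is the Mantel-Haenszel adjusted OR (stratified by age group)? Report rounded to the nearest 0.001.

2.866

OR_MH = Σ(aᵢdᵢ/nᵢ) / Σ(bᵢcᵢ/nᵢ), where nᵢ is the stratum total.
Stratum 1 (< 50 years): n = 6517; a·d/n = 465·2887/6517 = 205.9928; b·c/n = 2990·175/6517 = 80.2900
Stratum 2 (≥ 50 years): n = 3715; a·d/n = 225·2009/3715 = 121.6756; b·c/n = 91·1390/3715 = 34.0485
OR_MH = (205.9928 + 121.6756) / (80.2900 + 34.0485) = 327.6684 / 114.3385 = 2.86578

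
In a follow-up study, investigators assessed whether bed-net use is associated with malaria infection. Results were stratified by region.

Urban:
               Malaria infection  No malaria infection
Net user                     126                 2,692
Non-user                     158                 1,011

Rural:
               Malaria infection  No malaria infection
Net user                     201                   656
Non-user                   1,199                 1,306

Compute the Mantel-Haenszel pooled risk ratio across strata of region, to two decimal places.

0.45

RR_MH = Σ(aᵢ·n₀ᵢ/nᵢ) / Σ(cᵢ·n₁ᵢ/nᵢ), with n₁ᵢ = aᵢ+bᵢ (exposed), n₀ᵢ = cᵢ+dᵢ (unexposed), nᵢ = n₁ᵢ+n₀ᵢ.
Stratum 1 (Urban): n₁ = 2818, n₀ = 1169, n = 3987; a·n₀/n = 126·1169/3987 = 36.9436; c·n₁/n = 158·2818/3987 = 111.6739
Stratum 2 (Rural): n₁ = 857, n₀ = 2505, n = 3362; a·n₀/n = 201·2505/3362 = 149.7635; c·n₁/n = 1199·857/3362 = 305.6344
RR_MH = (36.9436 + 149.7635) / (111.6739 + 305.6344) = 186.7071 / 417.3084 = 0.44741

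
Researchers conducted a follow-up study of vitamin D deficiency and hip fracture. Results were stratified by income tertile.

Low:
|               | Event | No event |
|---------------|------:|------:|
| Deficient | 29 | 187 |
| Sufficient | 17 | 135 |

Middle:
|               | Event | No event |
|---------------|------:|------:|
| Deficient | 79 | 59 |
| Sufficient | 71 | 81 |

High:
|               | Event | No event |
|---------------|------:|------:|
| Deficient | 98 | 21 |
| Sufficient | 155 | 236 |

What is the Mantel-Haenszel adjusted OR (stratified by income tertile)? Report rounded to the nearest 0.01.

OR_MH = Σ(aᵢdᵢ/nᵢ) / Σ(bᵢcᵢ/nᵢ), where nᵢ is the stratum total.
Stratum 1 (Low): n = 368; a·d/n = 29·135/368 = 10.6386; b·c/n = 187·17/368 = 8.6386
Stratum 2 (Middle): n = 290; a·d/n = 79·81/290 = 22.0655; b·c/n = 59·71/290 = 14.4448
Stratum 3 (High): n = 510; a·d/n = 98·236/510 = 45.3490; b·c/n = 21·155/510 = 6.3824
OR_MH = (10.6386 + 22.0655 + 45.3490) / (8.6386 + 14.4448 + 6.3824) = 78.0531 / 29.4658 = 2.64894

2.65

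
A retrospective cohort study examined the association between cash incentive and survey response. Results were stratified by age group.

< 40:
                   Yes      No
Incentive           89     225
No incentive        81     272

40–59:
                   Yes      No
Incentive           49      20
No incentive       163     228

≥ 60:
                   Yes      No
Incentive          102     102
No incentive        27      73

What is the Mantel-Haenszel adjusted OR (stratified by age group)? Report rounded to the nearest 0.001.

1.957

OR_MH = Σ(aᵢdᵢ/nᵢ) / Σ(bᵢcᵢ/nᵢ), where nᵢ is the stratum total.
Stratum 1 (< 40): n = 667; a·d/n = 89·272/667 = 36.2939; b·c/n = 225·81/667 = 27.3238
Stratum 2 (40–59): n = 460; a·d/n = 49·228/460 = 24.2870; b·c/n = 20·163/460 = 7.0870
Stratum 3 (≥ 60): n = 304; a·d/n = 102·73/304 = 24.4934; b·c/n = 102·27/304 = 9.0592
OR_MH = (36.2939 + 24.2870 + 24.4934) / (27.3238 + 7.0870 + 9.0592) = 85.0742 / 43.4700 = 1.95708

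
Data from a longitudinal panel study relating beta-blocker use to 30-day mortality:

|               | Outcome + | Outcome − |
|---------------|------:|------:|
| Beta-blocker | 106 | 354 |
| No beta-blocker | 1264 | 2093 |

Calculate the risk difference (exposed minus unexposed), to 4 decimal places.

-0.1461

Cells: a = 106, b = 354, c = 1264, d = 2093.
Risk in exposed = 106/460 = 0.230435; risk in unexposed = 1264/3357 = 0.376527.
Risk difference = 0.230435 − 0.376527 = -0.146092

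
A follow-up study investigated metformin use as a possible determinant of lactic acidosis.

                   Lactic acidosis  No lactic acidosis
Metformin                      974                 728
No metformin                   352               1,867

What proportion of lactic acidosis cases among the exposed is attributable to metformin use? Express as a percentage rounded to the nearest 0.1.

72.3

Cells: a = 974, b = 728, c = 352, d = 1867.
Risk in exposed = 974/1702 = 0.57227; risk in unexposed = 352/2219 = 0.15863.
RR = 0.57227/0.15863 = 3.60756
AR% = (RR − 1)/RR × 100 = (3.60756 − 1)/3.60756 × 100 = 72.2805%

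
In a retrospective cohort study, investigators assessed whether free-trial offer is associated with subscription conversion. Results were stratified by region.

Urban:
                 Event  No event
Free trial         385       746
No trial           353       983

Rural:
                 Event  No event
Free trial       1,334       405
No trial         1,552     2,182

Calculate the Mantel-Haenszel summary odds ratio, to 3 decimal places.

OR_MH = Σ(aᵢdᵢ/nᵢ) / Σ(bᵢcᵢ/nᵢ), where nᵢ is the stratum total.
Stratum 1 (Urban): n = 2467; a·d/n = 385·983/2467 = 153.4070; b·c/n = 746·353/2467 = 106.7442
Stratum 2 (Rural): n = 5473; a·d/n = 1334·2182/5473 = 531.8451; b·c/n = 405·1552/5473 = 114.8474
OR_MH = (153.4070 + 531.8451) / (106.7442 + 114.8474) = 685.2520 / 221.5917 = 3.09241

3.092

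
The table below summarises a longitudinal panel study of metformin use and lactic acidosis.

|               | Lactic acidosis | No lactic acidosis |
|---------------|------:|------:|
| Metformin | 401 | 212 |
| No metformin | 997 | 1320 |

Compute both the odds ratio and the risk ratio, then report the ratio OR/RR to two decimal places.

1.65

Cells: a = 401, b = 212, c = 997, d = 1320.
OR = (401·1320)/(212·997) = 529320/211364 = 2.50431
Risk in exposed = 401/613 = 0.65416; risk in unexposed = 997/2317 = 0.43030; RR = 1.52025
OR/RR = 2.50431 / 1.52025 = 1.64730
The outcome is not rare, so the OR lies further from 1 than the RR.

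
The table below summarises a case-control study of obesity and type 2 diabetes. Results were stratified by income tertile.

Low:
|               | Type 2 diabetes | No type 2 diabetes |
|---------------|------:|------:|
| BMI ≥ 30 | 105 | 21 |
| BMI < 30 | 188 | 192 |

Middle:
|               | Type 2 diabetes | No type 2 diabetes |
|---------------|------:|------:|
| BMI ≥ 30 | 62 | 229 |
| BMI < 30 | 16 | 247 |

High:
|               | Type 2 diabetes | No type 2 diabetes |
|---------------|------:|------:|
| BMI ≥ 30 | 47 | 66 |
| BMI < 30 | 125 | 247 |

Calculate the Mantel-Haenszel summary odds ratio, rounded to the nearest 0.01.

OR_MH = Σ(aᵢdᵢ/nᵢ) / Σ(bᵢcᵢ/nᵢ), where nᵢ is the stratum total.
Stratum 1 (Low): n = 506; a·d/n = 105·192/506 = 39.8419; b·c/n = 21·188/506 = 7.8024
Stratum 2 (Middle): n = 554; a·d/n = 62·247/554 = 27.6426; b·c/n = 229·16/554 = 6.6137
Stratum 3 (High): n = 485; a·d/n = 47·247/485 = 23.9361; b·c/n = 66·125/485 = 17.0103
OR_MH = (39.8419 + 27.6426 + 23.9361) / (7.8024 + 6.6137 + 17.0103) = 91.4206 / 31.4264 = 2.90904

2.91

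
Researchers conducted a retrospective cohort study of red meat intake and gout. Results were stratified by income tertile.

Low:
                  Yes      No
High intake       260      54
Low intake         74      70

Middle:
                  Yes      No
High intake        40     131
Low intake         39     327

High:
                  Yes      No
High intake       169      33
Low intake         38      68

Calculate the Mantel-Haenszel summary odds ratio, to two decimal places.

4.55

OR_MH = Σ(aᵢdᵢ/nᵢ) / Σ(bᵢcᵢ/nᵢ), where nᵢ is the stratum total.
Stratum 1 (Low): n = 458; a·d/n = 260·70/458 = 39.7380; b·c/n = 54·74/458 = 8.7249
Stratum 2 (Middle): n = 537; a·d/n = 40·327/537 = 24.3575; b·c/n = 131·39/537 = 9.5140
Stratum 3 (High): n = 308; a·d/n = 169·68/308 = 37.3117; b·c/n = 33·38/308 = 4.0714
OR_MH = (39.7380 + 24.3575 + 37.3117) / (8.7249 + 9.5140 + 4.0714) = 101.4072 / 22.3103 = 4.54531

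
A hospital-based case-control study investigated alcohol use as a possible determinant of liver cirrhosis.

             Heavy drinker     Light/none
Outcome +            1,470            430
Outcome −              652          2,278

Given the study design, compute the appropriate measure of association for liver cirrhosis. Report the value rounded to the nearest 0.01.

11.94

Reading the table with exposure as columns: a = 1470 (Heavy drinker, case), b = 652 (Heavy drinker, non-case), c = 430 (Light/none, case), d = 2278.
This is a hospital-based case-control study: participants were sampled on outcome status, so risks in the source population cannot be estimated directly — relative risk is not valid here. The odds ratio is the appropriate measure.
OR = (a·d)/(b·c) = (1470 × 2278) / (652 × 430) = 3348660 / 280360 = 11.94414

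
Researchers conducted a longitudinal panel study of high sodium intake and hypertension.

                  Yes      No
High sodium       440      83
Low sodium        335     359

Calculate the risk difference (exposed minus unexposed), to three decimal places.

0.359

Cells: a = 440, b = 83, c = 335, d = 359.
Risk in exposed = 440/523 = 0.841300; risk in unexposed = 335/694 = 0.482709.
Risk difference = 0.841300 − 0.482709 = 0.358591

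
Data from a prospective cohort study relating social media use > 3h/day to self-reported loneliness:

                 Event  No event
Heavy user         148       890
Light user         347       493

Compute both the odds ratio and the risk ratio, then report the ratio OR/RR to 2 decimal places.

Cells: a = 148, b = 890, c = 347, d = 493.
OR = (148·493)/(890·347) = 72964/308830 = 0.23626
Risk in exposed = 148/1038 = 0.14258; risk in unexposed = 347/840 = 0.41310; RR = 0.34516
OR/RR = 0.23626 / 0.34516 = 0.68450
The outcome is not rare, so the OR lies further from 1 than the RR.

0.68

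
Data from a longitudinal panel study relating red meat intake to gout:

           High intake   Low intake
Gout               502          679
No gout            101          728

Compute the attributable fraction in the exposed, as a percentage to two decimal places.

42.03

Reading the table with exposure as columns: a = 502 (High intake, case), b = 101 (High intake, non-case), c = 679 (Low intake, case), d = 728.
Risk in exposed = 502/603 = 0.83250; risk in unexposed = 679/1407 = 0.48259.
RR = 0.83250/0.48259 = 1.72509
AR% = (RR − 1)/RR × 100 = (1.72509 − 1)/1.72509 × 100 = 42.0319%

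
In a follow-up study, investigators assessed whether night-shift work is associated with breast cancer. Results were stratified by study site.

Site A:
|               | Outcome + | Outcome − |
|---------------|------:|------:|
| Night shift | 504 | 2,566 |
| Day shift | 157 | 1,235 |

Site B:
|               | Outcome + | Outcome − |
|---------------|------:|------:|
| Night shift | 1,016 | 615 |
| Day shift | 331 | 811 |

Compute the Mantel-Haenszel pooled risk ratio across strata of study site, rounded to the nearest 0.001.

1.902

RR_MH = Σ(aᵢ·n₀ᵢ/nᵢ) / Σ(cᵢ·n₁ᵢ/nᵢ), with n₁ᵢ = aᵢ+bᵢ (exposed), n₀ᵢ = cᵢ+dᵢ (unexposed), nᵢ = n₁ᵢ+n₀ᵢ.
Stratum 1 (Site A): n₁ = 3070, n₀ = 1392, n = 4462; a·n₀/n = 504·1392/4462 = 157.2317; c·n₁/n = 157·3070/4462 = 108.0211
Stratum 2 (Site B): n₁ = 1631, n₀ = 1142, n = 2773; a·n₀/n = 1016·1142/2773 = 418.4176; c·n₁/n = 331·1631/2773 = 194.6848
RR_MH = (157.2317 + 418.4176) / (108.0211 + 194.6848) = 575.6493 / 302.7059 = 1.90168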